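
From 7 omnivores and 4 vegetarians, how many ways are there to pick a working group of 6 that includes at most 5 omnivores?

Split by how many omnivores are chosen (0 through 5).
Sum: C(7,0)·C(4,6) + C(7,1)·C(4,5) + C(7,2)·C(4,4) + C(7,3)·C(4,3) + C(7,4)·C(4,2) + C(7,5)·C(4,1) = 0 + 0 + 21 + 140 + 210 + 84 = 455.

455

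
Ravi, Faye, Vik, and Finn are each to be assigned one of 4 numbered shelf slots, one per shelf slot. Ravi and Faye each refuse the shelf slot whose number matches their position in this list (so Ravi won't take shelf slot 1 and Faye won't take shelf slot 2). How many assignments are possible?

14

Let Aᵢ (for i ∈ {1, 2}) be the placements that put person i in their forbidden shelf slot. Any j of these fix j positions, leaving (4−j)! ways to fill the rest, and there are C(2,j) ways to pick which j.
By inclusion–exclusion, the number of valid placements is Σ_{j=0}^{2} (−1)^j C(2,j)·(4−j)!.
Computing: 24 − 12 + 2 = 14.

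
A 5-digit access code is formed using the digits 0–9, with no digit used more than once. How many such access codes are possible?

Choose and order 5 of the 10 symbols: the first digit has 10 options, the next 9, and so on down to 6.
That product is 10 × 9 × 8 × 7 × 6 = 30240.

30240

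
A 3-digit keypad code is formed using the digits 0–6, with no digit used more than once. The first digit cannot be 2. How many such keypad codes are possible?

180

The first digit has 7−1 = 6 choices (anything except 2).
The remaining 2 digits are filled from the other 6 symbols without repetition: 6 × 5 = 30.
Total: 6 × 30 = 180.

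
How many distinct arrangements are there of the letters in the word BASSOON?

Letter multiplicities in BASSOON: A×1, B×1, N×1, O×2, S×2.
Dividing 7! = 5040 by 2!·2! = 4 for the repeated letters gives 1260.

1260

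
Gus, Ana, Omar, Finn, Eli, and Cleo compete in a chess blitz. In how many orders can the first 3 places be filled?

There are 6 choices for 1st place, 5 for 2nd, and 4 for 3rd.
That gives 6 × 5 × 4 = 120.

120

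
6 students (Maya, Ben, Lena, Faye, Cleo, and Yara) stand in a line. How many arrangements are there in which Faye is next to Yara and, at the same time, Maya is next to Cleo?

96

Treat {Faye,Yara} as one block (2 orders) and {Maya,Cleo} as another (2 orders).
That leaves 4 units to arrange: 2 × 2 × 4! = 4 × 24 = 96.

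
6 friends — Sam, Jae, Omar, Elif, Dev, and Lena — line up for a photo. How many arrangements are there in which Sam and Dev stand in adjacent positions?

240

Place the 4 others and the Sam-Dev pair as 5 objects in a line; the pair has 2 internal arrangements.
That gives 2 × 5! = 2 × 120 = 240.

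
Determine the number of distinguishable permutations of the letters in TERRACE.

1260

Letter multiplicities in TERRACE: A×1, C×1, E×2, R×2, T×1.
So there are 7! / (2!·2!) = 1260 distinguishable arrangements.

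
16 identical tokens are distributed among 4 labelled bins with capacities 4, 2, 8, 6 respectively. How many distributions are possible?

31

Ignoring the caps, the number of non-negative solutions to x_1+…+x_4 = 16 is C(19,3) = 969.
Subtract solutions that violate a single cap (substitute x_i' = x_i − (cap_i+1)): x_1 ≥ 5 gives C(14,3) = 364; x_2 ≥ 3 gives C(16,3) = 560; x_3 ≥ 9 gives C(10,3) = 120; x_4 ≥ 7 gives C(12,3) = 220. Together 1264.
Add back pairs where two caps are both exceeded: 165 + 10 + 35 + 35 + 84 + 1 = 330.
Subtract triples: 0 + 4 + 0 + 0 = 4.
By inclusion–exclusion the count is 969 − 1264 + 330 − 4 = 31.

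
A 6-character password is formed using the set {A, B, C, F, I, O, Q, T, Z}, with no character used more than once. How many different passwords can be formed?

60480

This is a permutation of 6 out of 9: P(9,6) = 9!/3!.
That product is 9 × 8 × 7 × 6 × 5 × 4 = 60480.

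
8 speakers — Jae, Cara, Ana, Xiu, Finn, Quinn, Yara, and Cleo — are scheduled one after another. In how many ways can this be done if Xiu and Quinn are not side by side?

Of the 8! = 40320 arrangements, those with Xiu and Quinn adjacent number 2 × 7! = 10080 (treat the pair as a block with 2 internal orders).
So 40320 − 10080 = 30240 arrangements keep them apart.

30240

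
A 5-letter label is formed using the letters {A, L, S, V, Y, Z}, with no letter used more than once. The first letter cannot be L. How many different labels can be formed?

600

The first letter has 6−1 = 5 choices (anything except L).
The remaining 4 letters are filled from the other 5 symbols without repetition: 5 × 4 × 3 × 2 = 120.
Total: 5 × 120 = 600.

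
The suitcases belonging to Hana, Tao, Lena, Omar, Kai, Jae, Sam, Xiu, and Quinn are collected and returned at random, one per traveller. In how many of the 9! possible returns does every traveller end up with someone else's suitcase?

133496

Let Aᵢ be the assignments in which traveller i gets their own suitcase. We want the size of the complement of A₁∪…∪A_9.
By inclusion–exclusion this is Σ_{j=0}^{9} (−1)^j C(9,j)·(9−j)!.
Computing: 362880 − 362880 + 181440 − 60480 + 15120 − 3024 + 504 − 72 + 9 − 1 = 133496.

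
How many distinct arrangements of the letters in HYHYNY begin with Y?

30

With the first slot taken by Y, it remains to arrange the other 5 letters (HHYNY).
Those 5 letters have H appearing twice and Y appearing twice, giving (5)!/(2!·2!) = 30.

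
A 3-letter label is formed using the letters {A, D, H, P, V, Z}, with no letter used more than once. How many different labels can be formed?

120

This is a permutation of 3 out of 6: P(6,3) = 6!/3!.
6 × 5 × 4 = 120.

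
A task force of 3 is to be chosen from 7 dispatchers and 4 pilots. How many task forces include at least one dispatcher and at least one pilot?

Total 3-person selections from all 11: C(11,3) = 165.
Subtract selections that omit an entire group: no dispatchers → C(4,3) = 4; no pilots → C(7,3) = 35.
Both groups omitted at once is impossible, so 165 − 39 = 126.

126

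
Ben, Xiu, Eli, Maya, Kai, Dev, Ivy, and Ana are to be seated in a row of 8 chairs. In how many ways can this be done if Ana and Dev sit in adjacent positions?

Treat {Ana, Dev} as a single unit. There are 7 units to order, and the pair itself can be ordered 2 ways.
So the count is 2·(7)! = 10080.

10080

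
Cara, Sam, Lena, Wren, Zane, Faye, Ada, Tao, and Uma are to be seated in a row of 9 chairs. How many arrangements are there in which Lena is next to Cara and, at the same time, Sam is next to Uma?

Treat {Lena,Cara} as one block (2 orders) and {Sam,Uma} as another (2 orders).
That leaves 7 units to arrange: 2 × 2 × 7! = 4 × 5040 = 20160.

20160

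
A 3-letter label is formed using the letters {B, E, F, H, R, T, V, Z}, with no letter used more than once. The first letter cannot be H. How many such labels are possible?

The first letter has 8−1 = 7 choices (anything except H).
The remaining 2 letters are filled from the other 7 symbols without repetition: 7 × 6 = 42.
Total: 7 × 42 = 294.

294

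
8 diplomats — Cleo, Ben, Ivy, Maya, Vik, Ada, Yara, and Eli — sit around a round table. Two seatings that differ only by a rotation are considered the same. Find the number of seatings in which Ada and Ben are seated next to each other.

1440

Glue Ada and Ben into a block (2 internal orders). Seating 7 units around a circle gives (6)! arrangements.
So 2 × (6)! = 2 × 720 = 1440.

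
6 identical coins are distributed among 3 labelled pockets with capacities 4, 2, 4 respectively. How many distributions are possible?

12

Without the upper bounds there are C(8,2) = 28 ways to split 6 among 3 pockets.
Subtract solutions that violate a single cap (substitute x_i' = x_i − (cap_i+1)): x_1 ≥ 5 gives C(3,2) = 3; x_2 ≥ 3 gives C(5,2) = 10; x_3 ≥ 5 gives C(3,2) = 3. Together 16.
No two caps can be exceeded simultaneously, so the pair terms are all 0.
By inclusion–exclusion the count is 28 − 16 + 0 = 12.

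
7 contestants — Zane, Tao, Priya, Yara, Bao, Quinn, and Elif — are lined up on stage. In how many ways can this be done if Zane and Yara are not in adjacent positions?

3600

There are 7! = 5040 arrangements in all. If Zane and Yara are adjacent, merging them into one block gives 2·(6)! = 1440 arrangements.
So 5040 − 1440 = 3600 arrangements keep them apart.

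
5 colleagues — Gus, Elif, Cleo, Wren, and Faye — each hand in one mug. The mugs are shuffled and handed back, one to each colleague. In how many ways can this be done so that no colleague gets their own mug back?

44

Count assignments avoiding every fixed point. For any j of the 5 colleagues fixed to their own mug, the other 5−j can be arranged in (5−j)! ways.
By inclusion–exclusion this is Σ_{j=0}^{5} (−1)^j C(5,j)·(5−j)!.
Computing: 120 − 120 + 60 − 20 + 5 − 1 = 44.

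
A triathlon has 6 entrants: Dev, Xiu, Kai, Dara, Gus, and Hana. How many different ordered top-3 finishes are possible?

120

This is an ordered selection of 3 from 6: P(6,3).
That gives 6 × 5 × 4 = 120.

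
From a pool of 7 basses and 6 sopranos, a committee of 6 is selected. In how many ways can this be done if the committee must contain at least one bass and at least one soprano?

Total 6-person selections from all 13: C(13,6) = 1716.
Selections missing a whole group: no basses → C(6,6) = 1; no sopranos → C(7,6) = 7.
Both groups omitted at once is impossible, so 1716 − 8 = 1708.

1708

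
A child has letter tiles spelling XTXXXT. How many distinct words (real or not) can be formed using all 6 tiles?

15

The 6 letters of XTXXXT have repeats: T appearing twice and X appearing 4 times.
So there are 6! / (4!·2!) = 15 distinguishable arrangements.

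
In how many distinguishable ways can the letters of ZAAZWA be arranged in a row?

60

Letter multiplicities in ZAAZWA: A×3, W×1, Z×2.
The number of distinct arrangements is 6!/(3!·2!) = 720/12 = 60.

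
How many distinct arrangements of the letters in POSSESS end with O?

With the last slot taken by O, it remains to arrange the other 6 letters (PSSESS).
Those 6 letters have S appearing 4 times, giving (6)!/(4!) = 30.

30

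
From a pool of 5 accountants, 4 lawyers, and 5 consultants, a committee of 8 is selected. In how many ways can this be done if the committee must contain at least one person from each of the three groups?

With no constraint there are C(14,8) = 3003 possible selections.
Selections missing a whole group: no accountants → C(9,8) = 9; no lawyers → C(10,8) = 45; no consultants → C(9,8) = 9.
Add back selections omitting two groups (i.e. drawn from a single group): C(5,8) + C(4,8) + C(5,8) = 0.
By inclusion–exclusion: 3003 − 63 + 0 = 2940.

2940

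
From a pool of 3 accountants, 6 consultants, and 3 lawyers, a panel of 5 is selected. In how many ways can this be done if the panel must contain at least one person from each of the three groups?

Unrestricted: C(12,5) = 792 ways to pick any 5 of the 12.
Subtract selections that omit an entire group: no accountants → C(9,5) = 126; no consultants → C(6,5) = 6; no lawyers → C(9,5) = 126.
Add back selections omitting two groups (i.e. drawn from a single group): C(3,5) + C(6,5) + C(3,5) = 6.
By inclusion–exclusion: 792 − 258 + 6 = 540.

540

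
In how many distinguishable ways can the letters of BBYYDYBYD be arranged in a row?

1260

BBYYDYBYD has 9 letters with B appearing 3 times, D appearing twice, and Y appearing 4 times.
Dividing 9! = 362880 by 4!·3!·2! = 288 for the repeated letters gives 1260.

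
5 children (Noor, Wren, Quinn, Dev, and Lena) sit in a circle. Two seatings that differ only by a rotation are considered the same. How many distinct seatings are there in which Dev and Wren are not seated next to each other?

Without the restriction there are (4)! = 24 seatings.
Those with Dev next to Wren: fuse the pair into one unit and seat 4 units around a circle — 2·(3)! = 12.
Subtracting, 24 − 12 = 12.

12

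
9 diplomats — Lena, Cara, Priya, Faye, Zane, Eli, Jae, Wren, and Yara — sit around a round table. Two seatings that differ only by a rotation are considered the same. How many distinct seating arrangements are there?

40320

Around a circle, 9 distinct people have 9!/9 = (8)! = 40320 rotationally distinct seatings.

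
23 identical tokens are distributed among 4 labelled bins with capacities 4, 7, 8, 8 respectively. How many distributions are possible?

Without the upper bounds there are C(26,3) = 2600 ways to split 23 among 4 bins.
Subtract solutions that violate a single cap (substitute x_i' = x_i − (cap_i+1)): x_1 ≥ 5 gives C(21,3) = 1330; x_2 ≥ 8 gives C(18,3) = 816; x_3 ≥ 9 gives C(17,3) = 680; x_4 ≥ 9 gives C(17,3) = 680. Together 3506.
Add back pairs where two caps are both exceeded: 286 + 220 + 220 + 84 + 84 + 56 = 950.
Subtract triples: 4 + 4 + 1 + 0 = 9.
By inclusion–exclusion the count is 2600 − 3506 + 950 − 9 = 35.

35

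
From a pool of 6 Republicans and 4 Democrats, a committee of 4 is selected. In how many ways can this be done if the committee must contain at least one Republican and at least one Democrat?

194

Total 4-person selections from all 10: C(10,4) = 210.
Subtract selections that omit an entire group: no Republicans → C(4,4) = 1; no Democrats → C(6,4) = 15.
Both groups omitted at once is impossible, so 210 − 16 = 194.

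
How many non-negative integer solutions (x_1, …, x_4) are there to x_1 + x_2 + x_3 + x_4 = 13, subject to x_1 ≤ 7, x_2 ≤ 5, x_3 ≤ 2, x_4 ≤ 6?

80

By stars and bars, unrestricted non-negative solutions to x_1+…+x_4 = 13 number C(13+3,3) = 560.
Subtract solutions that violate a single cap (substitute x_i' = x_i − (cap_i+1)): x_1 ≥ 8 gives C(8,3) = 56; x_2 ≥ 6 gives C(10,3) = 120; x_3 ≥ 3 gives C(13,3) = 286; x_4 ≥ 7 gives C(9,3) = 84. Together 546.
Add back pairs where two caps are both exceeded: 0 + 10 + 0 + 35 + 1 + 20 = 66.
By inclusion–exclusion the count is 560 − 546 + 66 = 80.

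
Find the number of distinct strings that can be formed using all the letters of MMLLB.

30

MMLLB has 5 letters with L appearing twice and M appearing twice.
The number of distinct arrangements is 5!/(2!·2!) = 120/4 = 30.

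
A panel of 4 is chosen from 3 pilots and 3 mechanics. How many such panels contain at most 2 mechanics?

12

Split by how many mechanics are chosen (0 through 2).
Sum: C(3,0)·C(3,4) + C(3,1)·C(3,3) + C(3,2)·C(3,2) = 0 + 3 + 9 = 12.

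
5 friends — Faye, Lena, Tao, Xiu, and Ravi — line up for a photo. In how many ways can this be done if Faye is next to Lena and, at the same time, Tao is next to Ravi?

Treat {Faye,Lena} as one block (2 orders) and {Tao,Ravi} as another (2 orders).
That leaves 3 units to arrange: 2 × 2 × 3! = 4 × 6 = 24.

24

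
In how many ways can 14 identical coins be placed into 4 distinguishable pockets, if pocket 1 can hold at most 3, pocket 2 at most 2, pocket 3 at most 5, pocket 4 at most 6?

10

Without the upper bounds there are C(17,3) = 680 ways to split 14 among 4 pockets.
Subtract solutions that violate a single cap (substitute x_i' = x_i − (cap_i+1)): x_1 ≥ 4 gives C(13,3) = 286; x_2 ≥ 3 gives C(14,3) = 364; x_3 ≥ 6 gives C(11,3) = 165; x_4 ≥ 7 gives C(10,3) = 120. Together 935.
Add back pairs where two caps are both exceeded: 120 + 35 + 20 + 56 + 35 + 4 = 270.
Subtract triples: 4 + 1 + 0 + 0 = 5.
By inclusion–exclusion the count is 680 − 935 + 270 − 5 = 10.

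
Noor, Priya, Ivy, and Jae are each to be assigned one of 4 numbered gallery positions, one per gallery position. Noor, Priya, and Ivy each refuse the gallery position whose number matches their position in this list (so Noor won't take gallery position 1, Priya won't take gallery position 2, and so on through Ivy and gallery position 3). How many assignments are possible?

Let Aᵢ (for i ∈ {1, 2, 3}) be the placements that put person i in their forbidden gallery position. Any j of these fix j positions, leaving (4−j)! ways to fill the rest, and there are C(3,j) ways to pick which j.
By inclusion–exclusion, the number of valid placements is Σ_{j=0}^{3} (−1)^j C(3,j)·(4−j)!.
Computing: 24 − 18 + 6 − 1 = 11.

11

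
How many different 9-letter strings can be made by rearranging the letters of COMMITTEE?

COMMITTEE has 9 letters with E appearing twice, M appearing twice, and T appearing twice.
The number of distinct arrangements is 9!/(2!·2!·2!) = 362880/8 = 45360.

45360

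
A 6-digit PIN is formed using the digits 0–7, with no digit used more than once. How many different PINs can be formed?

20160

This is a permutation of 6 out of 8: P(8,6) = 8!/2!.
That product is 8 × 7 × 6 × 5 × 4 × 3 = 20160.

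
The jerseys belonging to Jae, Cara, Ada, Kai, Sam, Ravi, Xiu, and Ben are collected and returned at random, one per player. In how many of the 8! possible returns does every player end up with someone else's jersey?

14833

Count assignments avoiding every fixed point. For any j of the 8 players fixed to their old jersey, the other 8−j can be arranged in (8−j)! ways.
By inclusion–exclusion this is Σ_{j=0}^{8} (−1)^j C(8,j)·(8−j)!.
Computing: 40320 − 40320 + 20160 − 6720 + 1680 − 336 + 56 − 8 + 1 = 14833.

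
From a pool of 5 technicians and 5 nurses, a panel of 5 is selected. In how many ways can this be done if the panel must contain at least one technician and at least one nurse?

250

With no constraint there are C(10,5) = 252 possible selections.
Subtract selections that omit an entire group: no technicians → C(5,5) = 1; no nurses → C(5,5) = 1.
Both groups omitted at once is impossible, so 252 − 2 = 250.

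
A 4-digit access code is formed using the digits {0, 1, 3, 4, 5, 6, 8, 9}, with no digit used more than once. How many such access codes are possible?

With no repetition, fill the 4 digits in order: 8 choices, then 7, down to 5.
That product is 8 × 7 × 6 × 5 = 1680.

1680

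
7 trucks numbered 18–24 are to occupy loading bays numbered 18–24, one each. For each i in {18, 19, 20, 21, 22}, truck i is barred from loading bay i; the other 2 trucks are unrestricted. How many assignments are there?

Let Aᵢ (for 18 ≤ i ≤ 22) be the placements that put truck i in its forbidden loading bay. Any j of these fix j positions, leaving (7−j)! ways to fill the rest, and there are C(5,j) ways to pick which j.
By inclusion–exclusion, the number of valid placements is Σ_{j=0}^{5} (−1)^j C(5,j)·(7−j)!.
Computing: 5040 − 3600 + 1200 − 240 + 30 − 2 = 2428.

2428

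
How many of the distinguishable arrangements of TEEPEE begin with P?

5

With the first slot taken by P, it remains to arrange the other 5 letters (TEEEE).
Those 5 letters have E appearing 4 times, giving (5)!/(4!) = 5.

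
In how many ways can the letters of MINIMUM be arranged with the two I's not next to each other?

300

There are 7!/(3!·2!) = 420 arrangements of MINIMUM in total.
Arrangements with the I's together: treat II as one letter, giving (6)!/(3!) = 120.
Subtracting, 420 − 120 = 300 arrangements keep the I's apart.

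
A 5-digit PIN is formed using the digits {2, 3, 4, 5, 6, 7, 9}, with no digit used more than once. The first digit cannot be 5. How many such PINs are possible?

The first digit has 7−1 = 6 choices (anything except 5).
The remaining 4 digits are filled from the other 6 symbols without repetition: 6 × 5 × 4 × 3 = 360.
Total: 6 × 360 = 2160.

2160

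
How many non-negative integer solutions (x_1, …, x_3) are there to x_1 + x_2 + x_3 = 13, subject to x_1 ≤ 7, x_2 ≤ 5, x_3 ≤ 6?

21

Without the upper bounds there are C(15,2) = 105 ways to split 13 among 3 variables.
Subtract solutions that violate a single cap (substitute x_i' = x_i − (cap_i+1)): x_1 ≥ 8 gives C(7,2) = 21; x_2 ≥ 6 gives C(9,2) = 36; x_3 ≥ 7 gives C(8,2) = 28. Together 85.
Add back pairs where two caps are both exceeded: 0 + 0 + 1 = 1.
By inclusion–exclusion the count is 105 − 85 + 1 = 21.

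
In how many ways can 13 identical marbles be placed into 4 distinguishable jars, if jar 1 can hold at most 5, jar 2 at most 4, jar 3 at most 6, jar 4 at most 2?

Ignoring the caps, the number of non-negative solutions to x_1+…+x_4 = 13 is C(16,3) = 560.
Subtract solutions that violate a single cap (substitute x_i' = x_i − (cap_i+1)): x_1 ≥ 6 gives C(10,3) = 120; x_2 ≥ 5 gives C(11,3) = 165; x_3 ≥ 7 gives C(9,3) = 84; x_4 ≥ 3 gives C(13,3) = 286. Together 655.
Add back pairs where two caps are both exceeded: 10 + 1 + 35 + 4 + 56 + 20 = 126.
By inclusion–exclusion the count is 560 − 655 + 126 = 31.

31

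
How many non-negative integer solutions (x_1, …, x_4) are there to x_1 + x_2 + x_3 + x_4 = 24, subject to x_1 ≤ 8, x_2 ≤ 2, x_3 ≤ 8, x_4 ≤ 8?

Ignoring the caps, the number of non-negative solutions to x_1+…+x_4 = 24 is C(27,3) = 2925.
Subtract solutions that violate a single cap (substitute x_i' = x_i − (cap_i+1)): x_1 ≥ 9 gives C(18,3) = 816; x_2 ≥ 3 gives C(24,3) = 2024; x_3 ≥ 9 gives C(18,3) = 816; x_4 ≥ 9 gives C(18,3) = 816. Together 4472.
Add back pairs where two caps are both exceeded: 455 + 84 + 84 + 455 + 455 + 84 = 1617.
Subtract triples: 20 + 20 + 0 + 20 = 60.
By inclusion–exclusion the count is 2925 − 4472 + 1617 − 60 = 10.

10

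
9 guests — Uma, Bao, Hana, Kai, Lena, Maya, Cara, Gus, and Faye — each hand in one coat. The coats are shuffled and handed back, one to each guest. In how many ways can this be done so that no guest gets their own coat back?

133496

Count assignments avoiding every fixed point. For any j of the 9 guests fixed to their own coat, the other 9−j can be arranged in (9−j)! ways.
By inclusion–exclusion this is Σ_{j=0}^{9} (−1)^j C(9,j)·(9−j)!.
Computing: 362880 − 362880 + 181440 − 60480 + 15120 − 3024 + 504 − 72 + 9 − 1 = 133496.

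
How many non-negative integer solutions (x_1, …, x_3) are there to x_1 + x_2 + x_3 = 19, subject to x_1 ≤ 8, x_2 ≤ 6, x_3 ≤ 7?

Ignoring the caps, the number of non-negative solutions to x_1+…+x_3 = 19 is C(21,2) = 210.
Subtract solutions that violate a single cap (substitute x_i' = x_i − (cap_i+1)): x_1 ≥ 9 gives C(12,2) = 66; x_2 ≥ 7 gives C(14,2) = 91; x_3 ≥ 8 gives C(13,2) = 78. Together 235.
Add back pairs where two caps are both exceeded: 10 + 6 + 15 = 31.
By inclusion–exclusion the count is 210 − 235 + 31 = 6.

6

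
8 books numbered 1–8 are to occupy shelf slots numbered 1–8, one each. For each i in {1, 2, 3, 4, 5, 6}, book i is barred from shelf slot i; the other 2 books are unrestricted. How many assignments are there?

18806

Let Aᵢ (for 1 ≤ i ≤ 6) be the placements that put book i in its forbidden shelf slot. Any j of these fix j positions, leaving (8−j)! ways to fill the rest, and there are C(6,j) ways to pick which j.
By inclusion–exclusion, the number of valid placements is Σ_{j=0}^{6} (−1)^j C(6,j)·(8−j)!.
Computing: 40320 − 30240 + 10800 − 2400 + 360 − 36 + 2 = 18806.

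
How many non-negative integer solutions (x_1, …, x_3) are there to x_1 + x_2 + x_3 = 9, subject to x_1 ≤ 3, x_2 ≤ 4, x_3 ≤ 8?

19

By stars and bars, unrestricted non-negative solutions to x_1+…+x_3 = 9 number C(9+2,2) = 55.
Subtract solutions that violate a single cap (substitute x_i' = x_i − (cap_i+1)): x_1 ≥ 4 gives C(7,2) = 21; x_2 ≥ 5 gives C(6,2) = 15; x_3 ≥ 9 gives C(2,2) = 1. Together 37.
Add back pairs where two caps are both exceeded: 1 + 0 + 0 = 1.
By inclusion–exclusion the count is 55 − 37 + 1 = 19.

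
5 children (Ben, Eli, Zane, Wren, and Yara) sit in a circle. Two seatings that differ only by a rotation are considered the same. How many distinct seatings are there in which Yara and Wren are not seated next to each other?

All circular seatings of 5 people number (4)! = 24.
Seatings with Yara beside Wren: treat them as a block with 2 internal orders, giving 2 × (3)! = 12.
Subtracting, 24 − 12 = 12.

12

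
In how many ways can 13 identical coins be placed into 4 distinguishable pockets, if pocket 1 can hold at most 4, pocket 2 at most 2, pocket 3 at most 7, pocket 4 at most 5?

Ignoring the caps, the number of non-negative solutions to x_1+…+x_4 = 13 is C(16,3) = 560.
Subtract solutions that violate a single cap (substitute x_i' = x_i − (cap_i+1)): x_1 ≥ 5 gives C(11,3) = 165; x_2 ≥ 3 gives C(13,3) = 286; x_3 ≥ 8 gives C(8,3) = 56; x_4 ≥ 6 gives C(10,3) = 120. Together 627.
Add back pairs where two caps are both exceeded: 56 + 1 + 10 + 10 + 35 + 0 = 112.
By inclusion–exclusion the count is 560 − 627 + 112 = 45.

45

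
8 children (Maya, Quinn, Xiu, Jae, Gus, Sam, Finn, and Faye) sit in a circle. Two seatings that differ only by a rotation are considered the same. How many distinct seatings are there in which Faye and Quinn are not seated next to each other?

3600

Without the restriction there are (7)! = 5040 seatings.
Those with Faye next to Quinn: fuse the pair into one unit and seat 7 units around a circle — 2·(6)! = 1440.
Subtracting, 5040 − 1440 = 3600.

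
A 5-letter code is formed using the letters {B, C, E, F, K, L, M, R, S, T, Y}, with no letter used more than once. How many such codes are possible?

55440

With no repetition, fill the 5 letters in order: 11 choices, then 10, down to 7.
That product is 11 × 10 × 9 × 8 × 7 = 55440.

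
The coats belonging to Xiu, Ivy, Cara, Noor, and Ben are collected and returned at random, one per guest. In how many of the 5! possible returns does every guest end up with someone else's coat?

This is the derangement count D_5: permutations of 5 items with no fixed point.
By inclusion–exclusion this is Σ_{j=0}^{5} (−1)^j C(5,j)·(5−j)!.
Computing: 120 − 120 + 60 − 20 + 5 − 1 = 44.

44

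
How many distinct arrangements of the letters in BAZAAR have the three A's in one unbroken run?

24

Treat the 3 copies of A as a single block. The multiset to arrange is then {AAA, B, R, Z}, 4 items in all.
All 4 items are distinct, so there are (4)! = 24 arrangements.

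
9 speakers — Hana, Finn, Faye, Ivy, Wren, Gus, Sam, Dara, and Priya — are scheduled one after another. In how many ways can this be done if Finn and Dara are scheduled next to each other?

Place the 7 others and the Finn-Dara pair as 8 objects in a line; the pair has 2 internal arrangements.
So the count is 2·(8)! = 80640.

80640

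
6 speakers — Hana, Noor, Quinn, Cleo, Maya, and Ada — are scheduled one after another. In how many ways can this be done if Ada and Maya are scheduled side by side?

Glue Ada and Maya into one block (2 internal orders), leaving 5 units to arrange in a row.
That gives 2 × 5! = 2 × 120 = 240.

240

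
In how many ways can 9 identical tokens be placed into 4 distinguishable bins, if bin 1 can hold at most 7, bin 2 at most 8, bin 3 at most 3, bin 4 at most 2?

Ignoring the caps, the number of non-negative solutions to x_1+…+x_4 = 9 is C(12,3) = 220.
Subtract solutions that violate a single cap (substitute x_i' = x_i − (cap_i+1)): x_1 ≥ 8 gives C(4,3) = 4; x_2 ≥ 9 gives C(3,3) = 1; x_3 ≥ 4 gives C(8,3) = 56; x_4 ≥ 3 gives C(9,3) = 84. Together 145.
Add back pairs where two caps are both exceeded: 0 + 0 + 0 + 0 + 0 + 10 = 10.
By inclusion–exclusion the count is 220 − 145 + 10 = 85.

85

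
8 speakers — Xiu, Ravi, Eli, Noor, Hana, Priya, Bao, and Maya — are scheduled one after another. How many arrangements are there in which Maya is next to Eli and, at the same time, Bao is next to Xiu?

2880

Treat {Maya,Eli} as one block (2 orders) and {Bao,Xiu} as another (2 orders).
That leaves 6 units to arrange: 2 × 2 × 6! = 4 × 720 = 2880.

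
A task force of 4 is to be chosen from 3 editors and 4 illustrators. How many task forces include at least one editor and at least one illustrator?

With no constraint there are C(7,4) = 35 possible selections.
Selections missing a whole group: no editors → C(4,4) = 1; no illustrators → C(3,4) = 0.
Both groups omitted at once is impossible, so 35 − 1 = 34.

34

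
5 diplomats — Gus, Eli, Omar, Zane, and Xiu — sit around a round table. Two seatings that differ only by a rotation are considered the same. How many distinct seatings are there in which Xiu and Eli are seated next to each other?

12

Treat {Xiu, Eli} as one unit (2 internal orders) and seat the resulting 4 units around the table: (3)! circular arrangements.
So 2 × (3)! = 2 × 6 = 12.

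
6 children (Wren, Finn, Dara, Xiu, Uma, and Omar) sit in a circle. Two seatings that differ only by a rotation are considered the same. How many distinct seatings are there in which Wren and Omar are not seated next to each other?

72

Without the restriction there are (5)! = 120 seatings.
Seatings with Wren beside Omar: treat them as a block with 2 internal orders, giving 2 × (4)! = 48.
Subtracting, 120 − 48 = 72.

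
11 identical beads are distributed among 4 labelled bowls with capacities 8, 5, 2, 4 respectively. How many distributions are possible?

Ignoring the caps, the number of non-negative solutions to x_1+…+x_4 = 11 is C(14,3) = 364.
Subtract solutions that violate a single cap (substitute x_i' = x_i − (cap_i+1)): x_1 ≥ 9 gives C(5,3) = 10; x_2 ≥ 6 gives C(8,3) = 56; x_3 ≥ 3 gives C(11,3) = 165; x_4 ≥ 5 gives C(9,3) = 84. Together 315.
Add back pairs where two caps are both exceeded: 0 + 0 + 0 + 10 + 1 + 20 = 31.
By inclusion–exclusion the count is 364 − 315 + 31 = 80.

80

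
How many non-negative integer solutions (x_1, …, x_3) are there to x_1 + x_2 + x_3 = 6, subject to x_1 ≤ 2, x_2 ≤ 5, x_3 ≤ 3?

11

Ignoring the caps, the number of non-negative solutions to x_1+…+x_3 = 6 is C(8,2) = 28.
Subtract solutions that violate a single cap (substitute x_i' = x_i − (cap_i+1)): x_1 ≥ 3 gives C(5,2) = 10; x_2 ≥ 6 gives C(2,2) = 1; x_3 ≥ 4 gives C(4,2) = 6. Together 17.
No two caps can be exceeded simultaneously, so the pair terms are all 0.
By inclusion–exclusion the count is 28 − 17 + 0 = 11.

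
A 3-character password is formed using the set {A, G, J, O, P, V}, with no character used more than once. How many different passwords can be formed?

With no repetition, fill the 3 characters in order: 6 choices, then 5, down to 4.
That product is 6 × 5 × 4 = 120.

120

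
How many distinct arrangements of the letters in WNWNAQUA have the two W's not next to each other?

There are 8!/(2!·2!·2!) = 5040 arrangements of WNWNAQUA in total.
Arrangements with the W's together: treat WW as one letter, giving (7)!/(2!·2!) = 1260.
Hence 5040 − 1260 = 3780.

3780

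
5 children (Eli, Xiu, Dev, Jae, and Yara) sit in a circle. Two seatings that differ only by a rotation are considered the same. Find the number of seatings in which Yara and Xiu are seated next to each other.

Glue Yara and Xiu into a block (2 internal orders). Seating 4 units around a circle gives (3)! arrangements.
So 2 × (3)! = 2 × 6 = 12.

12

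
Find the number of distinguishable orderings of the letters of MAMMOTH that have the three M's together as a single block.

Treat the 3 copies of M as a single block. The multiset to arrange is then {MMM, A, H, O, T}, 5 items in all.
All 5 items are distinct, so there are (5)! = 120 arrangements.

120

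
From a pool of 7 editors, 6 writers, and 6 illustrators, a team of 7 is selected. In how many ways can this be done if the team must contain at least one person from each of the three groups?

Unrestricted: C(19,7) = 50388 ways to pick any 7 of the 19.
Subtract selections that omit an entire group: no editors → C(12,7) = 792; no writers → C(13,7) = 1716; no illustrators → C(13,7) = 1716.
Add back selections omitting two groups (i.e. drawn from a single group): C(7,7) + C(6,7) + C(6,7) = 1.
By inclusion–exclusion: 50388 − 4224 + 1 = 46165.

46165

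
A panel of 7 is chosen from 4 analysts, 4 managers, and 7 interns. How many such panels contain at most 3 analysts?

6270

Split by how many analysts are chosen (0 through 3).
Sum: C(4,0)·C(11,7) + C(4,1)·C(11,6) + C(4,2)·C(11,5) + C(4,3)·C(11,4) = 330 + 1848 + 2772 + 1320 = 6270.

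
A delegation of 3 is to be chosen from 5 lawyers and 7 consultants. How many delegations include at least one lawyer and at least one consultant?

Unrestricted: C(12,3) = 220 ways to pick any 3 of the 12.
Subtract selections that omit an entire group: no lawyers → C(7,3) = 35; no consultants → C(5,3) = 10.
Both groups omitted at once is impossible, so 220 − 45 = 175.

175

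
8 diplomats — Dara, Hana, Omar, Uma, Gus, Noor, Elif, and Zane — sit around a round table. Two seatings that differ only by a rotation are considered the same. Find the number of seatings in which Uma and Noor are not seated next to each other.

3600

All circular seatings of 8 people number (7)! = 5040.
Seatings with Uma beside Noor: treat them as a block with 2 internal orders, giving 2 × (6)! = 1440.
Subtracting, 5040 − 1440 = 3600.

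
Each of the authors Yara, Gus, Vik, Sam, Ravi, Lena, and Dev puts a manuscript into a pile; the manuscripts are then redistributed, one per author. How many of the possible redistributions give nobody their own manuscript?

This is the derangement count D_7: permutations of 7 items with no fixed point.
By inclusion–exclusion this is Σ_{j=0}^{7} (−1)^j C(7,j)·(7−j)!.
Computing: 5040 − 5040 + 2520 − 840 + 210 − 42 + 7 − 1 = 1854.

1854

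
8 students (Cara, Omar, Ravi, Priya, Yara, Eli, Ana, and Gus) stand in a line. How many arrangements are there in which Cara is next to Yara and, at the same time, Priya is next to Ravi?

Treat {Cara,Yara} as one block (2 orders) and {Priya,Ravi} as another (2 orders).
That leaves 6 units to arrange: 2 × 2 × 6! = 4 × 720 = 2880.

2880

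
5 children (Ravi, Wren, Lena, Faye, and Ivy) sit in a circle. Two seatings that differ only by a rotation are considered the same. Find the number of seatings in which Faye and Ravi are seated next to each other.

12

Glue Faye and Ravi into a block (2 internal orders). Seating 4 units around a circle gives (3)! arrangements.
So 2 × (3)! = 2 × 6 = 12.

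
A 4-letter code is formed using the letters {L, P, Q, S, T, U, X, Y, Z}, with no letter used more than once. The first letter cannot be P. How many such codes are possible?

The first letter has 9−1 = 8 choices (anything except P).
The remaining 3 letters are filled from the other 8 symbols without repetition: 8 × 7 × 6 = 336.
Total: 8 × 336 = 2688.

2688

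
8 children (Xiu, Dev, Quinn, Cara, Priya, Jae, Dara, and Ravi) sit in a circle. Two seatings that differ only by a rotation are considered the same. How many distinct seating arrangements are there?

Around a circle, 8 distinct people have 8!/8 = (7)! = 5040 rotationally distinct seatings.

5040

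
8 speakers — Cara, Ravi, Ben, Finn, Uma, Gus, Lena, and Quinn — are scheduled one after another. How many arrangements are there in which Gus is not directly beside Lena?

30240

There are 8! = 40320 arrangements in all. If Gus and Lena are adjacent, merging them into one block gives 2·(7)! = 10080 arrangements.
So 40320 − 10080 = 30240 arrangements keep them apart.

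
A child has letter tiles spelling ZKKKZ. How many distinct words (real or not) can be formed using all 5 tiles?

The 5 letters of ZKKKZ have repeats: K appearing 3 times and Z appearing twice.
The number of distinct arrangements is 5!/(3!·2!) = 120/12 = 10.

10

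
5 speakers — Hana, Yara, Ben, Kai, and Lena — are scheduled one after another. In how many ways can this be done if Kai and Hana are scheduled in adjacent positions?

48

Glue Kai and Hana into one block (2 internal orders), leaving 4 units to arrange in a row.
So the count is 2·(4)! = 48.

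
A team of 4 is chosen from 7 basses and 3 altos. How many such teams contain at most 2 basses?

70

Split by how many basses are chosen (0 through 2).
Sum: C(7,0)·C(3,4) + C(7,1)·C(3,3) + C(7,2)·C(3,2) = 0 + 7 + 63 = 70.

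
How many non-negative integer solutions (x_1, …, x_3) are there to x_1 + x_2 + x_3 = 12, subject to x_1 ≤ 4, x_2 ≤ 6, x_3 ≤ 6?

Ignoring the caps, the number of non-negative solutions to x_1+…+x_3 = 12 is C(14,2) = 91.
Subtract solutions that violate a single cap (substitute x_i' = x_i − (cap_i+1)): x_1 ≥ 5 gives C(9,2) = 36; x_2 ≥ 7 gives C(7,2) = 21; x_3 ≥ 7 gives C(7,2) = 21. Together 78.
Add back pairs where two caps are both exceeded: 1 + 1 + 0 = 2.
By inclusion–exclusion the count is 91 − 78 + 2 = 15.

15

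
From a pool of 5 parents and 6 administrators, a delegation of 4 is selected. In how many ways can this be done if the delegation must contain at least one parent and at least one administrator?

310

Unrestricted: C(11,4) = 330 ways to pick any 4 of the 11.
Subtract selections that omit an entire group: no parents → C(6,4) = 15; no administrators → C(5,4) = 5.
Both groups omitted at once is impossible, so 330 − 20 = 310.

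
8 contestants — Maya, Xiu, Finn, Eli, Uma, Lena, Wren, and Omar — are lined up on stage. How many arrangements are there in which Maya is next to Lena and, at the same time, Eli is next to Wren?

2880

Treat {Maya,Lena} as one block (2 orders) and {Eli,Wren} as another (2 orders).
That leaves 6 units to arrange: 2 × 2 × 6! = 4 × 720 = 2880.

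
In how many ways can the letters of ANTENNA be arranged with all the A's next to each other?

Treat the 2 copies of A as a single block. The multiset to arrange is then {AA, E, N, N, N, T}, 6 items in all.
That gives (6)!/(3!) = 120 arrangements.

120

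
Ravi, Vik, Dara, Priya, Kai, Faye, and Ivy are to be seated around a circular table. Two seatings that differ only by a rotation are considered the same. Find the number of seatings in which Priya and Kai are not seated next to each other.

All circular seatings of 7 people number (6)! = 720.
Those with Priya next to Kai: fuse the pair into one unit and seat 6 units around a circle — 2·(5)! = 240.
Subtracting, 720 − 240 = 480.

480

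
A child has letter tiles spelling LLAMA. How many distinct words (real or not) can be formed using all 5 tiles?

30

The 5 letters of LLAMA have repeats: A appearing twice and L appearing twice.
So there are 5! / (2!·2!) = 30 distinguishable arrangements.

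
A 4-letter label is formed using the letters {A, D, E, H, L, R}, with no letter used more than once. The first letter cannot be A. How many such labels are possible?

300

The first letter has 6−1 = 5 choices (anything except A).
The remaining 3 letters are filled from the other 5 symbols without repetition: 5 × 4 × 3 = 60.
Total: 5 × 60 = 300.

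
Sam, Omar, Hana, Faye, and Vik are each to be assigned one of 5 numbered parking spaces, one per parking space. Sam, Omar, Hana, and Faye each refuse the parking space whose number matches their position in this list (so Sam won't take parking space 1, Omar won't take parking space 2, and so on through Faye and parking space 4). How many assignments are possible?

Let Aᵢ (for 1 ≤ i ≤ 4) be the placements that put person i in their forbidden parking space. Any j of these fix j positions, leaving (5−j)! ways to fill the rest, and there are C(4,j) ways to pick which j.
By inclusion–exclusion, the number of valid placements is Σ_{j=0}^{4} (−1)^j C(4,j)·(5−j)!.
Computing: 120 − 96 + 36 − 8 + 1 = 53.

53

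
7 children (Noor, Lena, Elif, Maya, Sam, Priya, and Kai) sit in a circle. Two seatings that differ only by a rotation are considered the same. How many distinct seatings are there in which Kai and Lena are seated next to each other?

240

Treat {Kai, Lena} as one unit (2 internal orders) and seat the resulting 6 units around the table: (5)! circular arrangements.
So 2 × (5)! = 2 × 120 = 240.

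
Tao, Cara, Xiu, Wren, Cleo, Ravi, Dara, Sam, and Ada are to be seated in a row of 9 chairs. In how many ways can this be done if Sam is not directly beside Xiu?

282240

Of the 9! = 362880 arrangements, those with Sam and Xiu adjacent number 2 × 8! = 80640 (treat the pair as a block with 2 internal orders).
So 362880 − 80640 = 282240 arrangements keep them apart.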